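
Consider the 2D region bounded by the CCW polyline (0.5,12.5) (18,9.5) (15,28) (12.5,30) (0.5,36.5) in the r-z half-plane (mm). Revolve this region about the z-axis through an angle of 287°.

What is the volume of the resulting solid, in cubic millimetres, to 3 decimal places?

Profile (r,z), 5 vertices: (0.5,12.5) (18,9.5) (15,28) (12.5,30) (0.5,36.5)
edge 0: (0.5,12.5)→(18,9.5)  cross = 0.5·9.5 − 18·12.5 = -220.2500; (r_i+r_j)·cross = 18.5·-220.2500 = -4074.6250
edge 1: (18,9.5)→(15,28)  cross = 18·28 − 15·9.5 = 361.5000; (r_i+r_j)·cross = 33·361.5000 = 11929.5000
edge 2: (15,28)→(12.5,30)  cross = 15·30 − 12.5·28 = 100.0000; (r_i+r_j)·cross = 27.5·100.0000 = 2750.0000
edge 3: (12.5,30)→(0.5,36.5)  cross = 12.5·36.5 − 0.5·30 = 441.2500; (r_i+r_j)·cross = 13·441.2500 = 5736.2500
edge 4: (0.5,36.5)→(0.5,12.5)  cross = 0.5·12.5 − 0.5·36.5 = -12.0000; (r_i+r_j)·cross = 1·-12.0000 = -12.0000
Σcross = 670.5000 → A = |Σcross|/2 = 335.2500 mm²
Σ(r_i+r_j)·cross = 16329.1250 → first moment M = |Σ|/6 = 2721.5208
R_c = M/A = 2721.5208/335.2500 = 8.1179 mm
θ = 287° = 5.009095 rad
V = θ·R_c·A = 5.009095·8.1179·335.2500 = 13632.356 mm³

Volume = 13632.356 mm³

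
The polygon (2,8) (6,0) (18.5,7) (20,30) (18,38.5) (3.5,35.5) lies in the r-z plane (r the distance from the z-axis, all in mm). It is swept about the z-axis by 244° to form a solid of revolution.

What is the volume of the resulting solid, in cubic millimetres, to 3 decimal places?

Volume = 25528.464 mm³

Profile (r,z), 6 vertices: (2,8) (6,0) (18.5,7) (20,30) (18,38.5) (3.5,35.5)
edge 0: (2,8)→(6,0)  cross = 2·0 − 6·8 = -48.0000; (r_i+r_j)·cross = 8·-48.0000 = -384.0000
edge 1: (6,0)→(18.5,7)  cross = 6·7 − 18.5·0 = 42.0000; (r_i+r_j)·cross = 24.5·42.0000 = 1029.0000
edge 2: (18.5,7)→(20,30)  cross = 18.5·30 − 20·7 = 415.0000; (r_i+r_j)·cross = 38.5·415.0000 = 15977.5000
edge 3: (20,30)→(18,38.5)  cross = 20·38.5 − 18·30 = 230.0000; (r_i+r_j)·cross = 38·230.0000 = 8740.0000
edge 4: (18,38.5)→(3.5,35.5)  cross = 18·35.5 − 3.5·38.5 = 504.2500; (r_i+r_j)·cross = 21.5·504.2500 = 10841.3750
edge 5: (3.5,35.5)→(2,8)  cross = 3.5·8 − 2·35.5 = -43.0000; (r_i+r_j)·cross = 5.5·-43.0000 = -236.5000
Σcross = 1100.2500 → A = |Σcross|/2 = 550.1250 mm²
Σ(r_i+r_j)·cross = 35967.3750 → first moment M = |Σ|/6 = 5994.5625
R_c = M/A = 5994.5625/550.1250 = 10.8967 mm
θ = 244° = 4.258603 rad
V = θ·R_c·A = 4.258603·10.8967·550.1250 = 25528.464 mm³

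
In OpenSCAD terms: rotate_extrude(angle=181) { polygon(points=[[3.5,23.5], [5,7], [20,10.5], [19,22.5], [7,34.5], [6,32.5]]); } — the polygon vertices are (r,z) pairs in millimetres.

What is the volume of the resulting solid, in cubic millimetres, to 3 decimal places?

Volume = 10669.612 mm³

Profile (r,z), 6 vertices: (3.5,23.5) (5,7) (20,10.5) (19,22.5) (7,34.5) (6,32.5)
edge 0: (3.5,23.5)→(5,7)  cross = 3.5·7 − 5·23.5 = -93.0000; (r_i+r_j)·cross = 8.5·-93.0000 = -790.5000
edge 1: (5,7)→(20,10.5)  cross = 5·10.5 − 20·7 = -87.5000; (r_i+r_j)·cross = 25·-87.5000 = -2187.5000
edge 2: (20,10.5)→(19,22.5)  cross = 20·22.5 − 19·10.5 = 250.5000; (r_i+r_j)·cross = 39·250.5000 = 9769.5000
edge 3: (19,22.5)→(7,34.5)  cross = 19·34.5 − 7·22.5 = 498.0000; (r_i+r_j)·cross = 26·498.0000 = 12948.0000
edge 4: (7,34.5)→(6,32.5)  cross = 7·32.5 − 6·34.5 = 20.5000; (r_i+r_j)·cross = 13·20.5000 = 266.5000
edge 5: (6,32.5)→(3.5,23.5)  cross = 6·23.5 − 3.5·32.5 = 27.2500; (r_i+r_j)·cross = 9.5·27.2500 = 258.8750
Σcross = 615.7500 → A = |Σcross|/2 = 307.8750 mm²
Σ(r_i+r_j)·cross = 20264.8750 → first moment M = |Σ|/6 = 3377.4792
R_c = M/A = 3377.4792/307.8750 = 10.9703 mm
θ = 181° = 3.159046 rad
V = θ·R_c·A = 3.159046·10.9703·307.8750 = 10669.612 mm³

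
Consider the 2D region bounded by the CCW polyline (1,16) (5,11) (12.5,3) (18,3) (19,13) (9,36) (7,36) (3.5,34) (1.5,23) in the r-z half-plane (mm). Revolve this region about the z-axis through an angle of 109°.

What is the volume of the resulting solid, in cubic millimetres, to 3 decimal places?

Profile (r,z), 9 vertices: (1,16) (5,11) (12.5,3) (18,3) (19,13) (9,36) (7,36) (3.5,34) (1.5,23)
edge 0: (1,16)→(5,11)  cross = 1·11 − 5·16 = -69.0000; (r_i+r_j)·cross = 6·-69.0000 = -414.0000
edge 1: (5,11)→(12.5,3)  cross = 5·3 − 12.5·11 = -122.5000; (r_i+r_j)·cross = 17.5·-122.5000 = -2143.7500
edge 2: (12.5,3)→(18,3)  cross = 12.5·3 − 18·3 = -16.5000; (r_i+r_j)·cross = 30.5·-16.5000 = -503.2500
edge 3: (18,3)→(19,13)  cross = 18·13 − 19·3 = 177.0000; (r_i+r_j)·cross = 37·177.0000 = 6549.0000
edge 4: (19,13)→(9,36)  cross = 19·36 − 9·13 = 567.0000; (r_i+r_j)·cross = 28·567.0000 = 15876.0000
edge 5: (9,36)→(7,36)  cross = 9·36 − 7·36 = 72.0000; (r_i+r_j)·cross = 16·72.0000 = 1152.0000
edge 6: (7,36)→(3.5,34)  cross = 7·34 − 3.5·36 = 112.0000; (r_i+r_j)·cross = 10.5·112.0000 = 1176.0000
edge 7: (3.5,34)→(1.5,23)  cross = 3.5·23 − 1.5·34 = 29.5000; (r_i+r_j)·cross = 5·29.5000 = 147.5000
edge 8: (1.5,23)→(1,16)  cross = 1.5·16 − 1·23 = 1.0000; (r_i+r_j)·cross = 2.5·1.0000 = 2.5000
Σcross = 750.5000 → A = |Σcross|/2 = 375.2500 mm²
Σ(r_i+r_j)·cross = 21842.0000 → first moment M = |Σ|/6 = 3640.3333
R_c = M/A = 3640.3333/375.2500 = 9.7011 mm
θ = 109° = 1.902409 rad
V = θ·R_c·A = 1.902409·9.7011·375.2500 = 6925.402 mm³

Volume = 6925.402 mm³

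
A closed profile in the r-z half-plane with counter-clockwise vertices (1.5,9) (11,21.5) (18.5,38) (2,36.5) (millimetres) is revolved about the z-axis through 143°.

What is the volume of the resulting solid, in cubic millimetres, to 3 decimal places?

Volume = 4957.948 mm³

Profile (r,z), 4 vertices: (1.5,9) (11,21.5) (18.5,38) (2,36.5)
edge 0: (1.5,9)→(11,21.5)  cross = 1.5·21.5 − 11·9 = -66.7500; (r_i+r_j)·cross = 12.5·-66.7500 = -834.3750
edge 1: (11,21.5)→(18.5,38)  cross = 11·38 − 18.5·21.5 = 20.2500; (r_i+r_j)·cross = 29.5·20.2500 = 597.3750
edge 2: (18.5,38)→(2,36.5)  cross = 18.5·36.5 − 2·38 = 599.2500; (r_i+r_j)·cross = 20.5·599.2500 = 12284.6250
edge 3: (2,36.5)→(1.5,9)  cross = 2·9 − 1.5·36.5 = -36.7500; (r_i+r_j)·cross = 3.5·-36.7500 = -128.6250
Σcross = 516.0000 → A = |Σcross|/2 = 258.0000 mm²
Σ(r_i+r_j)·cross = 11919.0000 → first moment M = |Σ|/6 = 1986.5000
R_c = M/A = 1986.5000/258.0000 = 7.6996 mm
θ = 143° = 2.495821 rad
V = θ·R_c·A = 2.495821·7.6996·258.0000 = 4957.948 mm³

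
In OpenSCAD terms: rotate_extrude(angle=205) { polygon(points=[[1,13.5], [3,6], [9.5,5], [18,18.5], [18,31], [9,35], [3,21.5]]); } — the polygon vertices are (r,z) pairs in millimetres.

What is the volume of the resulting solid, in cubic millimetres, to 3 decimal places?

Profile (r,z), 7 vertices: (1,13.5) (3,6) (9.5,5) (18,18.5) (18,31) (9,35) (3,21.5)
edge 0: (1,13.5)→(3,6)  cross = 1·6 − 3·13.5 = -34.5000; (r_i+r_j)·cross = 4·-34.5000 = -138.0000
edge 1: (3,6)→(9.5,5)  cross = 3·5 − 9.5·6 = -42.0000; (r_i+r_j)·cross = 12.5·-42.0000 = -525.0000
edge 2: (9.5,5)→(18,18.5)  cross = 9.5·18.5 − 18·5 = 85.7500; (r_i+r_j)·cross = 27.5·85.7500 = 2358.1250
edge 3: (18,18.5)→(18,31)  cross = 18·31 − 18·18.5 = 225.0000; (r_i+r_j)·cross = 36·225.0000 = 8100.0000
edge 4: (18,31)→(9,35)  cross = 18·35 − 9·31 = 351.0000; (r_i+r_j)·cross = 27·351.0000 = 9477.0000
edge 5: (9,35)→(3,21.5)  cross = 9·21.5 − 3·35 = 88.5000; (r_i+r_j)·cross = 12·88.5000 = 1062.0000
edge 6: (3,21.5)→(1,13.5)  cross = 3·13.5 − 1·21.5 = 19.0000; (r_i+r_j)·cross = 4·19.0000 = 76.0000
Σcross = 692.7500 → A = |Σcross|/2 = 346.3750 mm²
Σ(r_i+r_j)·cross = 20410.1250 → first moment M = |Σ|/6 = 3401.6875
R_c = M/A = 3401.6875/346.3750 = 9.8208 mm
θ = 205° = 3.577925 rad
V = θ·R_c·A = 3.577925·9.8208·346.3750 = 12170.983 mm³

Volume = 12170.983 mm³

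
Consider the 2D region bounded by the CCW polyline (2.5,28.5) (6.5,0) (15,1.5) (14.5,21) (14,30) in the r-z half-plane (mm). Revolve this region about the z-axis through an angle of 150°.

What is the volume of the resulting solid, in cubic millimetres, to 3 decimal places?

Profile (r,z), 5 vertices: (2.5,28.5) (6.5,0) (15,1.5) (14.5,21) (14,30)
edge 0: (2.5,28.5)→(6.5,0)  cross = 2.5·0 − 6.5·28.5 = -185.2500; (r_i+r_j)·cross = 9·-185.2500 = -1667.2500
edge 1: (6.5,0)→(15,1.5)  cross = 6.5·1.5 − 15·0 = 9.7500; (r_i+r_j)·cross = 21.5·9.7500 = 209.6250
edge 2: (15,1.5)→(14.5,21)  cross = 15·21 − 14.5·1.5 = 293.2500; (r_i+r_j)·cross = 29.5·293.2500 = 8650.8750
edge 3: (14.5,21)→(14,30)  cross = 14.5·30 − 14·21 = 141.0000; (r_i+r_j)·cross = 28.5·141.0000 = 4018.5000
edge 4: (14,30)→(2.5,28.5)  cross = 14·28.5 − 2.5·30 = 324.0000; (r_i+r_j)·cross = 16.5·324.0000 = 5346.0000
Σcross = 582.7500 → A = |Σcross|/2 = 291.3750 mm²
Σ(r_i+r_j)·cross = 16557.7500 → first moment M = |Σ|/6 = 2759.6250
R_c = M/A = 2759.6250/291.3750 = 9.4710 mm
θ = 150° = 2.617994 rad
V = θ·R_c·A = 2.617994·9.4710·291.3750 = 7224.681 mm³

Volume = 7224.681 mm³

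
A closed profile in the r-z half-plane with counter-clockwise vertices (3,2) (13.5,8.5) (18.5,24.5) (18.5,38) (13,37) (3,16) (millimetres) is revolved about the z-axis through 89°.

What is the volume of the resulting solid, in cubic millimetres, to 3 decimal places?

Profile (r,z), 6 vertices: (3,2) (13.5,8.5) (18.5,24.5) (18.5,38) (13,37) (3,16)
edge 0: (3,2)→(13.5,8.5)  cross = 3·8.5 − 13.5·2 = -1.5000; (r_i+r_j)·cross = 16.5·-1.5000 = -24.7500
edge 1: (13.5,8.5)→(18.5,24.5)  cross = 13.5·24.5 − 18.5·8.5 = 173.5000; (r_i+r_j)·cross = 32·173.5000 = 5552.0000
edge 2: (18.5,24.5)→(18.5,38)  cross = 18.5·38 − 18.5·24.5 = 249.7500; (r_i+r_j)·cross = 37·249.7500 = 9240.7500
edge 3: (18.5,38)→(13,37)  cross = 18.5·37 − 13·38 = 190.5000; (r_i+r_j)·cross = 31.5·190.5000 = 6000.7500
edge 4: (13,37)→(3,16)  cross = 13·16 − 3·37 = 97.0000; (r_i+r_j)·cross = 16·97.0000 = 1552.0000
edge 5: (3,16)→(3,2)  cross = 3·2 − 3·16 = -42.0000; (r_i+r_j)·cross = 6·-42.0000 = -252.0000
Σcross = 667.2500 → A = |Σcross|/2 = 333.6250 mm²
Σ(r_i+r_j)·cross = 22068.7500 → first moment M = |Σ|/6 = 3678.1250
R_c = M/A = 3678.1250/333.6250 = 11.0247 mm
θ = 89° = 1.553343 rad
V = θ·R_c·A = 1.553343·11.0247·333.6250 = 5713.390 mm³

Volume = 5713.390 mm³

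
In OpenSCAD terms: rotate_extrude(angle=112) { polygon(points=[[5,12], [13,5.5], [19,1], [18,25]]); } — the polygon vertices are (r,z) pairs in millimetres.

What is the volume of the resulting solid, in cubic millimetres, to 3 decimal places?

Volume = 4483.262 mm³

Profile (r,z), 4 vertices: (5,12) (13,5.5) (19,1) (18,25)
edge 0: (5,12)→(13,5.5)  cross = 5·5.5 − 13·12 = -128.5000; (r_i+r_j)·cross = 18·-128.5000 = -2313.0000
edge 1: (13,5.5)→(19,1)  cross = 13·1 − 19·5.5 = -91.5000; (r_i+r_j)·cross = 32·-91.5000 = -2928.0000
edge 2: (19,1)→(18,25)  cross = 19·25 − 18·1 = 457.0000; (r_i+r_j)·cross = 37·457.0000 = 16909.0000
edge 3: (18,25)→(5,12)  cross = 18·12 − 5·25 = 91.0000; (r_i+r_j)·cross = 23·91.0000 = 2093.0000
Σcross = 328.0000 → A = |Σcross|/2 = 164.0000 mm²
Σ(r_i+r_j)·cross = 13761.0000 → first moment M = |Σ|/6 = 2293.5000
R_c = M/A = 2293.5000/164.0000 = 13.9848 mm
θ = 112° = 1.954769 rad
V = θ·R_c·A = 1.954769·13.9848·164.0000 = 4483.262 mm³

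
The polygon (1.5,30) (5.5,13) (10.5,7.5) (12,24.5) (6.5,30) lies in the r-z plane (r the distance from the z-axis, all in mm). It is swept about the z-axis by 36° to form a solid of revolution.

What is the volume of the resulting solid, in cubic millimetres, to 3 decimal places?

Volume = 642.403 mm³

Profile (r,z), 5 vertices: (1.5,30) (5.5,13) (10.5,7.5) (12,24.5) (6.5,30)
edge 0: (1.5,30)→(5.5,13)  cross = 1.5·13 − 5.5·30 = -145.5000; (r_i+r_j)·cross = 7·-145.5000 = -1018.5000
edge 1: (5.5,13)→(10.5,7.5)  cross = 5.5·7.5 − 10.5·13 = -95.2500; (r_i+r_j)·cross = 16·-95.2500 = -1524.0000
edge 2: (10.5,7.5)→(12,24.5)  cross = 10.5·24.5 − 12·7.5 = 167.2500; (r_i+r_j)·cross = 22.5·167.2500 = 3763.1250
edge 3: (12,24.5)→(6.5,30)  cross = 12·30 − 6.5·24.5 = 200.7500; (r_i+r_j)·cross = 18.5·200.7500 = 3713.8750
edge 4: (6.5,30)→(1.5,30)  cross = 6.5·30 − 1.5·30 = 150.0000; (r_i+r_j)·cross = 8·150.0000 = 1200.0000
Σcross = 277.2500 → A = |Σcross|/2 = 138.6250 mm²
Σ(r_i+r_j)·cross = 6134.5000 → first moment M = |Σ|/6 = 1022.4167
R_c = M/A = 1022.4167/138.6250 = 7.3754 mm
θ = 36° = 0.628319 rad
V = θ·R_c·A = 0.628319·7.3754·138.6250 = 642.403 mm³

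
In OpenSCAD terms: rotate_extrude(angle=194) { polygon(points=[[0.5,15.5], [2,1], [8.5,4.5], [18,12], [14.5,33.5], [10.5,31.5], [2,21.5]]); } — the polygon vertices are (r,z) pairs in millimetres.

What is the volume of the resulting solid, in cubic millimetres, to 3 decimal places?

Profile (r,z), 7 vertices: (0.5,15.5) (2,1) (8.5,4.5) (18,12) (14.5,33.5) (10.5,31.5) (2,21.5)
edge 0: (0.5,15.5)→(2,1)  cross = 0.5·1 − 2·15.5 = -30.5000; (r_i+r_j)·cross = 2.5·-30.5000 = -76.2500
edge 1: (2,1)→(8.5,4.5)  cross = 2·4.5 − 8.5·1 = 0.5000; (r_i+r_j)·cross = 10.5·0.5000 = 5.2500
edge 2: (8.5,4.5)→(18,12)  cross = 8.5·12 − 18·4.5 = 21.0000; (r_i+r_j)·cross = 26.5·21.0000 = 556.5000
edge 3: (18,12)→(14.5,33.5)  cross = 18·33.5 − 14.5·12 = 429.0000; (r_i+r_j)·cross = 32.5·429.0000 = 13942.5000
edge 4: (14.5,33.5)→(10.5,31.5)  cross = 14.5·31.5 − 10.5·33.5 = 105.0000; (r_i+r_j)·cross = 25·105.0000 = 2625.0000
edge 5: (10.5,31.5)→(2,21.5)  cross = 10.5·21.5 − 2·31.5 = 162.7500; (r_i+r_j)·cross = 12.5·162.7500 = 2034.3750
edge 6: (2,21.5)→(0.5,15.5)  cross = 2·15.5 − 0.5·21.5 = 20.2500; (r_i+r_j)·cross = 2.5·20.2500 = 50.6250
Σcross = 708.0000 → A = |Σcross|/2 = 354.0000 mm²
Σ(r_i+r_j)·cross = 19138.0000 → first moment M = |Σ|/6 = 3189.6667
R_c = M/A = 3189.6667/354.0000 = 9.0104 mm
θ = 194° = 3.385939 rad
V = θ·R_c·A = 3.385939·9.0104·354.0000 = 10800.016 mm³

Volume = 10800.016 mm³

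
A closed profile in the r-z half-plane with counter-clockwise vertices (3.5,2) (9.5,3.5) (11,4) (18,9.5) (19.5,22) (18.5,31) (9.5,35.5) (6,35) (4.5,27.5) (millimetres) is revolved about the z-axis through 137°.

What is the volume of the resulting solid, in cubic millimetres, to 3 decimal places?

Profile (r,z), 9 vertices: (3.5,2) (9.5,3.5) (11,4) (18,9.5) (19.5,22) (18.5,31) (9.5,35.5) (6,35) (4.5,27.5)
edge 0: (3.5,2)→(9.5,3.5)  cross = 3.5·3.5 − 9.5·2 = -6.7500; (r_i+r_j)·cross = 13·-6.7500 = -87.7500
edge 1: (9.5,3.5)→(11,4)  cross = 9.5·4 − 11·3.5 = -0.5000; (r_i+r_j)·cross = 20.5·-0.5000 = -10.2500
edge 2: (11,4)→(18,9.5)  cross = 11·9.5 − 18·4 = 32.5000; (r_i+r_j)·cross = 29·32.5000 = 942.5000
edge 3: (18,9.5)→(19.5,22)  cross = 18·22 − 19.5·9.5 = 210.7500; (r_i+r_j)·cross = 37.5·210.7500 = 7903.1250
edge 4: (19.5,22)→(18.5,31)  cross = 19.5·31 − 18.5·22 = 197.5000; (r_i+r_j)·cross = 38·197.5000 = 7505.0000
edge 5: (18.5,31)→(9.5,35.5)  cross = 18.5·35.5 − 9.5·31 = 362.2500; (r_i+r_j)·cross = 28·362.2500 = 10143.0000
edge 6: (9.5,35.5)→(6,35)  cross = 9.5·35 − 6·35.5 = 119.5000; (r_i+r_j)·cross = 15.5·119.5000 = 1852.2500
edge 7: (6,35)→(4.5,27.5)  cross = 6·27.5 − 4.5·35 = 7.5000; (r_i+r_j)·cross = 10.5·7.5000 = 78.7500
edge 8: (4.5,27.5)→(3.5,2)  cross = 4.5·2 − 3.5·27.5 = -87.2500; (r_i+r_j)·cross = 8·-87.2500 = -698.0000
Σcross = 835.5000 → A = |Σcross|/2 = 417.7500 mm²
Σ(r_i+r_j)·cross = 27628.6250 → first moment M = |Σ|/6 = 4604.7708
R_c = M/A = 4604.7708/417.7500 = 11.0228 mm
θ = 137° = 2.391101 rad
V = θ·R_c·A = 2.391101·11.0228·417.7500 = 11010.472 mm³

Volume = 11010.472 mm³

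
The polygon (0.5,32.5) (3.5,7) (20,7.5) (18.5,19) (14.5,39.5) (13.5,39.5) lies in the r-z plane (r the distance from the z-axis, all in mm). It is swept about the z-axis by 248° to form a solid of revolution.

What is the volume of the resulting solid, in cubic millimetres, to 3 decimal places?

Profile (r,z), 6 vertices: (0.5,32.5) (3.5,7) (20,7.5) (18.5,19) (14.5,39.5) (13.5,39.5)
edge 0: (0.5,32.5)→(3.5,7)  cross = 0.5·7 − 3.5·32.5 = -110.2500; (r_i+r_j)·cross = 4·-110.2500 = -441.0000
edge 1: (3.5,7)→(20,7.5)  cross = 3.5·7.5 − 20·7 = -113.7500; (r_i+r_j)·cross = 23.5·-113.7500 = -2673.1250
edge 2: (20,7.5)→(18.5,19)  cross = 20·19 − 18.5·7.5 = 241.2500; (r_i+r_j)·cross = 38.5·241.2500 = 9288.1250
edge 3: (18.5,19)→(14.5,39.5)  cross = 18.5·39.5 − 14.5·19 = 455.2500; (r_i+r_j)·cross = 33·455.2500 = 15023.2500
edge 4: (14.5,39.5)→(13.5,39.5)  cross = 14.5·39.5 − 13.5·39.5 = 39.5000; (r_i+r_j)·cross = 28·39.5000 = 1106.0000
edge 5: (13.5,39.5)→(0.5,32.5)  cross = 13.5·32.5 − 0.5·39.5 = 419.0000; (r_i+r_j)·cross = 14·419.0000 = 5866.0000
Σcross = 931.0000 → A = |Σcross|/2 = 465.5000 mm²
Σ(r_i+r_j)·cross = 28169.2500 → first moment M = |Σ|/6 = 4694.8750
R_c = M/A = 4694.8750/465.5000 = 10.0857 mm
θ = 248° = 4.328417 rad
V = θ·R_c·A = 4.328417·10.0857·465.5000 = 20321.375 mm³

Volume = 20321.375 mm³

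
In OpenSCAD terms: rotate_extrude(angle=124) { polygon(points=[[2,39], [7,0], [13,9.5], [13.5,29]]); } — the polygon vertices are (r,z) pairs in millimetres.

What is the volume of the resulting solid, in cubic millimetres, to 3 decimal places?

Profile (r,z), 4 vertices: (2,39) (7,0) (13,9.5) (13.5,29)
edge 0: (2,39)→(7,0)  cross = 2·0 − 7·39 = -273.0000; (r_i+r_j)·cross = 9·-273.0000 = -2457.0000
edge 1: (7,0)→(13,9.5)  cross = 7·9.5 − 13·0 = 66.5000; (r_i+r_j)·cross = 20·66.5000 = 1330.0000
edge 2: (13,9.5)→(13.5,29)  cross = 13·29 − 13.5·9.5 = 248.7500; (r_i+r_j)·cross = 26.5·248.7500 = 6591.8750
edge 3: (13.5,29)→(2,39)  cross = 13.5·39 − 2·29 = 468.5000; (r_i+r_j)·cross = 15.5·468.5000 = 7261.7500
Σcross = 510.7500 → A = |Σcross|/2 = 255.3750 mm²
Σ(r_i+r_j)·cross = 12726.6250 → first moment M = |Σ|/6 = 2121.1042
R_c = M/A = 2121.1042/255.3750 = 8.3058 mm
θ = 124° = 2.164208 rad
V = θ·R_c·A = 2.164208·8.3058·255.3750 = 4590.511 mm³

Volume = 4590.511 mm³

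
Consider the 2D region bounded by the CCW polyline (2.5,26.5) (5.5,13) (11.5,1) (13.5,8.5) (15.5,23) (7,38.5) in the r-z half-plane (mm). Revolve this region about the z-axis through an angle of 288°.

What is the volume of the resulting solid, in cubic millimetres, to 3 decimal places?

Volume = 12221.424 mm³

Profile (r,z), 6 vertices: (2.5,26.5) (5.5,13) (11.5,1) (13.5,8.5) (15.5,23) (7,38.5)
edge 0: (2.5,26.5)→(5.5,13)  cross = 2.5·13 − 5.5·26.5 = -113.2500; (r_i+r_j)·cross = 8·-113.2500 = -906.0000
edge 1: (5.5,13)→(11.5,1)  cross = 5.5·1 − 11.5·13 = -144.0000; (r_i+r_j)·cross = 17·-144.0000 = -2448.0000
edge 2: (11.5,1)→(13.5,8.5)  cross = 11.5·8.5 − 13.5·1 = 84.2500; (r_i+r_j)·cross = 25·84.2500 = 2106.2500
edge 3: (13.5,8.5)→(15.5,23)  cross = 13.5·23 − 15.5·8.5 = 178.7500; (r_i+r_j)·cross = 29·178.7500 = 5183.7500
edge 4: (15.5,23)→(7,38.5)  cross = 15.5·38.5 − 7·23 = 435.7500; (r_i+r_j)·cross = 22.5·435.7500 = 9804.3750
edge 5: (7,38.5)→(2.5,26.5)  cross = 7·26.5 − 2.5·38.5 = 89.2500; (r_i+r_j)·cross = 9.5·89.2500 = 847.8750
Σcross = 530.7500 → A = |Σcross|/2 = 265.3750 mm²
Σ(r_i+r_j)·cross = 14588.2500 → first moment M = |Σ|/6 = 2431.3750
R_c = M/A = 2431.3750/265.3750 = 9.1620 mm
θ = 288° = 5.026548 rad
V = θ·R_c·A = 5.026548·9.1620·265.3750 = 12221.424 mm³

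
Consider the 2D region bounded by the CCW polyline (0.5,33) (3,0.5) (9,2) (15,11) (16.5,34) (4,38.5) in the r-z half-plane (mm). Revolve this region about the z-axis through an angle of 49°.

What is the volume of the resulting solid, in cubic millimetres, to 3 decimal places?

Profile (r,z), 6 vertices: (0.5,33) (3,0.5) (9,2) (15,11) (16.5,34) (4,38.5)
edge 0: (0.5,33)→(3,0.5)  cross = 0.5·0.5 − 3·33 = -98.7500; (r_i+r_j)·cross = 3.5·-98.7500 = -345.6250
edge 1: (3,0.5)→(9,2)  cross = 3·2 − 9·0.5 = 1.5000; (r_i+r_j)·cross = 12·1.5000 = 18.0000
edge 2: (9,2)→(15,11)  cross = 9·11 − 15·2 = 69.0000; (r_i+r_j)·cross = 24·69.0000 = 1656.0000
edge 3: (15,11)→(16.5,34)  cross = 15·34 − 16.5·11 = 328.5000; (r_i+r_j)·cross = 31.5·328.5000 = 10347.7500
edge 4: (16.5,34)→(4,38.5)  cross = 16.5·38.5 − 4·34 = 499.2500; (r_i+r_j)·cross = 20.5·499.2500 = 10234.6250
edge 5: (4,38.5)→(0.5,33)  cross = 4·33 − 0.5·38.5 = 112.7500; (r_i+r_j)·cross = 4.5·112.7500 = 507.3750
Σcross = 912.2500 → A = |Σcross|/2 = 456.1250 mm²
Σ(r_i+r_j)·cross = 22418.1250 → first moment M = |Σ|/6 = 3736.3542
R_c = M/A = 3736.3542/456.1250 = 8.1915 mm
θ = 49° = 0.855211 rad
V = θ·R_c·A = 0.855211·8.1915·456.1250 = 3195.372 mm³

Volume = 3195.372 mm³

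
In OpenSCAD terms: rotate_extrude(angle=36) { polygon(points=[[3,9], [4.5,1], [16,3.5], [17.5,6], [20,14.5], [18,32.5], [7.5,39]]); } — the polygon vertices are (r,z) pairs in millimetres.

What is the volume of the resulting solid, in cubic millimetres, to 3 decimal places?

Profile (r,z), 7 vertices: (3,9) (4.5,1) (16,3.5) (17.5,6) (20,14.5) (18,32.5) (7.5,39)
edge 0: (3,9)→(4.5,1)  cross = 3·1 − 4.5·9 = -37.5000; (r_i+r_j)·cross = 7.5·-37.5000 = -281.2500
edge 1: (4.5,1)→(16,3.5)  cross = 4.5·3.5 − 16·1 = -0.2500; (r_i+r_j)·cross = 20.5·-0.2500 = -5.1250
edge 2: (16,3.5)→(17.5,6)  cross = 16·6 − 17.5·3.5 = 34.7500; (r_i+r_j)·cross = 33.5·34.7500 = 1164.1250
edge 3: (17.5,6)→(20,14.5)  cross = 17.5·14.5 − 20·6 = 133.7500; (r_i+r_j)·cross = 37.5·133.7500 = 5015.6250
edge 4: (20,14.5)→(18,32.5)  cross = 20·32.5 − 18·14.5 = 389.0000; (r_i+r_j)·cross = 38·389.0000 = 14782.0000
edge 5: (18,32.5)→(7.5,39)  cross = 18·39 − 7.5·32.5 = 458.2500; (r_i+r_j)·cross = 25.5·458.2500 = 11685.3750
edge 6: (7.5,39)→(3,9)  cross = 7.5·9 − 3·39 = -49.5000; (r_i+r_j)·cross = 10.5·-49.5000 = -519.7500
Σcross = 928.5000 → A = |Σcross|/2 = 464.2500 mm²
Σ(r_i+r_j)·cross = 31841.0000 → first moment M = |Σ|/6 = 5306.8333
R_c = M/A = 5306.8333/464.2500 = 11.4310 mm
θ = 36° = 0.628319 rad
V = θ·R_c·A = 0.628319·11.4310·464.2500 = 3334.382 mm³

Volume = 3334.382 mm³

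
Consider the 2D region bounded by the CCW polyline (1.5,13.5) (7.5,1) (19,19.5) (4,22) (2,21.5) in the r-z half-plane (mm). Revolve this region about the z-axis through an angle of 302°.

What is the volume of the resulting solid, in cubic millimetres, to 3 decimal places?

Volume = 9248.663 mm³

Profile (r,z), 5 vertices: (1.5,13.5) (7.5,1) (19,19.5) (4,22) (2,21.5)
edge 0: (1.5,13.5)→(7.5,1)  cross = 1.5·1 − 7.5·13.5 = -99.7500; (r_i+r_j)·cross = 9·-99.7500 = -897.7500
edge 1: (7.5,1)→(19,19.5)  cross = 7.5·19.5 − 19·1 = 127.2500; (r_i+r_j)·cross = 26.5·127.2500 = 3372.1250
edge 2: (19,19.5)→(4,22)  cross = 19·22 − 4·19.5 = 340.0000; (r_i+r_j)·cross = 23·340.0000 = 7820.0000
edge 3: (4,22)→(2,21.5)  cross = 4·21.5 − 2·22 = 42.0000; (r_i+r_j)·cross = 6·42.0000 = 252.0000
edge 4: (2,21.5)→(1.5,13.5)  cross = 2·13.5 − 1.5·21.5 = -5.2500; (r_i+r_j)·cross = 3.5·-5.2500 = -18.3750
Σcross = 404.2500 → A = |Σcross|/2 = 202.1250 mm²
Σ(r_i+r_j)·cross = 10528.0000 → first moment M = |Σ|/6 = 1754.6667
R_c = M/A = 1754.6667/202.1250 = 8.6811 mm
θ = 302° = 5.270894 rad
V = θ·R_c·A = 5.270894·8.6811·202.1250 = 9248.663 mm³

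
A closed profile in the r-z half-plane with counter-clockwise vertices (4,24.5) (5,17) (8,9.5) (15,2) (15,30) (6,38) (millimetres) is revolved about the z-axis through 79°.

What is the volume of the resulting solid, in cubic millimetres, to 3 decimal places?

Volume = 3720.374 mm³

Profile (r,z), 6 vertices: (4,24.5) (5,17) (8,9.5) (15,2) (15,30) (6,38)
edge 0: (4,24.5)→(5,17)  cross = 4·17 − 5·24.5 = -54.5000; (r_i+r_j)·cross = 9·-54.5000 = -490.5000
edge 1: (5,17)→(8,9.5)  cross = 5·9.5 − 8·17 = -88.5000; (r_i+r_j)·cross = 13·-88.5000 = -1150.5000
edge 2: (8,9.5)→(15,2)  cross = 8·2 − 15·9.5 = -126.5000; (r_i+r_j)·cross = 23·-126.5000 = -2909.5000
edge 3: (15,2)→(15,30)  cross = 15·30 − 15·2 = 420.0000; (r_i+r_j)·cross = 30·420.0000 = 12600.0000
edge 4: (15,30)→(6,38)  cross = 15·38 − 6·30 = 390.0000; (r_i+r_j)·cross = 21·390.0000 = 8190.0000
edge 5: (6,38)→(4,24.5)  cross = 6·24.5 − 4·38 = -5.0000; (r_i+r_j)·cross = 10·-5.0000 = -50.0000
Σcross = 535.5000 → A = |Σcross|/2 = 267.7500 mm²
Σ(r_i+r_j)·cross = 16189.5000 → first moment M = |Σ|/6 = 2698.2500
R_c = M/A = 2698.2500/267.7500 = 10.0775 mm
θ = 79° = 1.378810 rad
V = θ·R_c·A = 1.378810·10.0775·267.7500 = 3720.374 mm³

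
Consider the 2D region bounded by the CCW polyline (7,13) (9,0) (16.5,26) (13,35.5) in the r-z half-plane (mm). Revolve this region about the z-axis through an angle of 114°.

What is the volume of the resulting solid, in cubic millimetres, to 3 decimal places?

Volume = 3254.321 mm³

Profile (r,z), 4 vertices: (7,13) (9,0) (16.5,26) (13,35.5)
edge 0: (7,13)→(9,0)  cross = 7·0 − 9·13 = -117.0000; (r_i+r_j)·cross = 16·-117.0000 = -1872.0000
edge 1: (9,0)→(16.5,26)  cross = 9·26 − 16.5·0 = 234.0000; (r_i+r_j)·cross = 25.5·234.0000 = 5967.0000
edge 2: (16.5,26)→(13,35.5)  cross = 16.5·35.5 − 13·26 = 247.7500; (r_i+r_j)·cross = 29.5·247.7500 = 7308.6250
edge 3: (13,35.5)→(7,13)  cross = 13·13 − 7·35.5 = -79.5000; (r_i+r_j)·cross = 20·-79.5000 = -1590.0000
Σcross = 285.2500 → A = |Σcross|/2 = 142.6250 mm²
Σ(r_i+r_j)·cross = 9813.6250 → first moment M = |Σ|/6 = 1635.6042
R_c = M/A = 1635.6042/142.6250 = 11.4679 mm
θ = 114° = 1.989675 rad
V = θ·R_c·A = 1.989675·11.4679·142.6250 = 3254.321 mm³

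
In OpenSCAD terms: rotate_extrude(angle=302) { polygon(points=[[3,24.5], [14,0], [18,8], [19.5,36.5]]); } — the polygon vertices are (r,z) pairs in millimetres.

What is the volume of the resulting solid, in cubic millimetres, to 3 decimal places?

Profile (r,z), 4 vertices: (3,24.5) (14,0) (18,8) (19.5,36.5)
edge 0: (3,24.5)→(14,0)  cross = 3·0 − 14·24.5 = -343.0000; (r_i+r_j)·cross = 17·-343.0000 = -5831.0000
edge 1: (14,0)→(18,8)  cross = 14·8 − 18·0 = 112.0000; (r_i+r_j)·cross = 32·112.0000 = 3584.0000
edge 2: (18,8)→(19.5,36.5)  cross = 18·36.5 − 19.5·8 = 501.0000; (r_i+r_j)·cross = 37.5·501.0000 = 18787.5000
edge 3: (19.5,36.5)→(3,24.5)  cross = 19.5·24.5 − 3·36.5 = 368.2500; (r_i+r_j)·cross = 22.5·368.2500 = 8285.6250
Σcross = 638.2500 → A = |Σcross|/2 = 319.1250 mm²
Σ(r_i+r_j)·cross = 24826.1250 → first moment M = |Σ|/6 = 4137.6875
R_c = M/A = 4137.6875/319.1250 = 12.9657 mm
θ = 302° = 5.270894 rad
V = θ·R_c·A = 5.270894·12.9657·319.1250 = 21809.314 mm³

Volume = 21809.314 mm³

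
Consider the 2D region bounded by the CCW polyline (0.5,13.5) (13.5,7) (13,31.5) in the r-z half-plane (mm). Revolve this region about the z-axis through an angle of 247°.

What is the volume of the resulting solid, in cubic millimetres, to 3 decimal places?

Volume = 6115.640 mm³

Profile (r,z), 3 vertices: (0.5,13.5) (13.5,7) (13,31.5)
edge 0: (0.5,13.5)→(13.5,7)  cross = 0.5·7 − 13.5·13.5 = -178.7500; (r_i+r_j)·cross = 14·-178.7500 = -2502.5000
edge 1: (13.5,7)→(13,31.5)  cross = 13.5·31.5 − 13·7 = 334.2500; (r_i+r_j)·cross = 26.5·334.2500 = 8857.6250
edge 2: (13,31.5)→(0.5,13.5)  cross = 13·13.5 − 0.5·31.5 = 159.7500; (r_i+r_j)·cross = 13.5·159.7500 = 2156.6250
Σcross = 315.2500 → A = |Σcross|/2 = 157.6250 mm²
Σ(r_i+r_j)·cross = 8511.7500 → first moment M = |Σ|/6 = 1418.6250
R_c = M/A = 1418.6250/157.6250 = 9.0000 mm
θ = 247° = 4.310963 rad
V = θ·R_c·A = 4.310963·9.0000·157.6250 = 6115.640 mm³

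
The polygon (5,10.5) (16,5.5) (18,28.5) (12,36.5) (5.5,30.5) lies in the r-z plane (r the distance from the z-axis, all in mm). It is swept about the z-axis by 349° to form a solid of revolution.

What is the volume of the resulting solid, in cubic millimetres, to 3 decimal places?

Profile (r,z), 5 vertices: (5,10.5) (16,5.5) (18,28.5) (12,36.5) (5.5,30.5)
edge 0: (5,10.5)→(16,5.5)  cross = 5·5.5 − 16·10.5 = -140.5000; (r_i+r_j)·cross = 21·-140.5000 = -2950.5000
edge 1: (16,5.5)→(18,28.5)  cross = 16·28.5 − 18·5.5 = 357.0000; (r_i+r_j)·cross = 34·357.0000 = 12138.0000
edge 2: (18,28.5)→(12,36.5)  cross = 18·36.5 − 12·28.5 = 315.0000; (r_i+r_j)·cross = 30·315.0000 = 9450.0000
edge 3: (12,36.5)→(5.5,30.5)  cross = 12·30.5 − 5.5·36.5 = 165.2500; (r_i+r_j)·cross = 17.5·165.2500 = 2891.8750
edge 4: (5.5,30.5)→(5,10.5)  cross = 5.5·10.5 − 5·30.5 = -94.7500; (r_i+r_j)·cross = 10.5·-94.7500 = -994.8750
Σcross = 602.0000 → A = |Σcross|/2 = 301.0000 mm²
Σ(r_i+r_j)·cross = 20534.5000 → first moment M = |Σ|/6 = 3422.4167
R_c = M/A = 3422.4167/301.0000 = 11.3702 mm
θ = 349° = 6.091199 rad
V = θ·R_c·A = 6.091199·11.3702·301.0000 = 20846.621 mm³

Volume = 20846.621 mm³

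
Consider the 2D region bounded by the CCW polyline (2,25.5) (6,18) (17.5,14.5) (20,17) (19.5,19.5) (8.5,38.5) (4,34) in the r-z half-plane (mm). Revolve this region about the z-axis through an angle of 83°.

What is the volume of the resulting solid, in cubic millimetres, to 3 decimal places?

Volume = 3517.619 mm³

Profile (r,z), 7 vertices: (2,25.5) (6,18) (17.5,14.5) (20,17) (19.5,19.5) (8.5,38.5) (4,34)
edge 0: (2,25.5)→(6,18)  cross = 2·18 − 6·25.5 = -117.0000; (r_i+r_j)·cross = 8·-117.0000 = -936.0000
edge 1: (6,18)→(17.5,14.5)  cross = 6·14.5 − 17.5·18 = -228.0000; (r_i+r_j)·cross = 23.5·-228.0000 = -5358.0000
edge 2: (17.5,14.5)→(20,17)  cross = 17.5·17 − 20·14.5 = 7.5000; (r_i+r_j)·cross = 37.5·7.5000 = 281.2500
edge 3: (20,17)→(19.5,19.5)  cross = 20·19.5 − 19.5·17 = 58.5000; (r_i+r_j)·cross = 39.5·58.5000 = 2310.7500
edge 4: (19.5,19.5)→(8.5,38.5)  cross = 19.5·38.5 − 8.5·19.5 = 585.0000; (r_i+r_j)·cross = 28·585.0000 = 16380.0000
edge 5: (8.5,38.5)→(4,34)  cross = 8.5·34 − 4·38.5 = 135.0000; (r_i+r_j)·cross = 12.5·135.0000 = 1687.5000
edge 6: (4,34)→(2,25.5)  cross = 4·25.5 − 2·34 = 34.0000; (r_i+r_j)·cross = 6·34.0000 = 204.0000
Σcross = 475.0000 → A = |Σcross|/2 = 237.5000 mm²
Σ(r_i+r_j)·cross = 14569.5000 → first moment M = |Σ|/6 = 2428.2500
R_c = M/A = 2428.2500/237.5000 = 10.2242 mm
θ = 83° = 1.448623 rad
V = θ·R_c·A = 1.448623·10.2242·237.5000 = 3517.619 mm³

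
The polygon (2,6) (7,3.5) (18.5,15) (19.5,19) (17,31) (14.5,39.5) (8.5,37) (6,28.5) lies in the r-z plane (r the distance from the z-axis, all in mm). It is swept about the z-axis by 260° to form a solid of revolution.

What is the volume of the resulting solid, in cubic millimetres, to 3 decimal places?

Volume = 18880.506 mm³

Profile (r,z), 8 vertices: (2,6) (7,3.5) (18.5,15) (19.5,19) (17,31) (14.5,39.5) (8.5,37) (6,28.5)
edge 0: (2,6)→(7,3.5)  cross = 2·3.5 − 7·6 = -35.0000; (r_i+r_j)·cross = 9·-35.0000 = -315.0000
edge 1: (7,3.5)→(18.5,15)  cross = 7·15 − 18.5·3.5 = 40.2500; (r_i+r_j)·cross = 25.5·40.2500 = 1026.3750
edge 2: (18.5,15)→(19.5,19)  cross = 18.5·19 − 19.5·15 = 59.0000; (r_i+r_j)·cross = 38·59.0000 = 2242.0000
edge 3: (19.5,19)→(17,31)  cross = 19.5·31 − 17·19 = 281.5000; (r_i+r_j)·cross = 36.5·281.5000 = 10274.7500
edge 4: (17,31)→(14.5,39.5)  cross = 17·39.5 − 14.5·31 = 222.0000; (r_i+r_j)·cross = 31.5·222.0000 = 6993.0000
edge 5: (14.5,39.5)→(8.5,37)  cross = 14.5·37 − 8.5·39.5 = 200.7500; (r_i+r_j)·cross = 23·200.7500 = 4617.2500
edge 6: (8.5,37)→(6,28.5)  cross = 8.5·28.5 − 6·37 = 20.2500; (r_i+r_j)·cross = 14.5·20.2500 = 293.6250
edge 7: (6,28.5)→(2,6)  cross = 6·6 − 2·28.5 = -21.0000; (r_i+r_j)·cross = 8·-21.0000 = -168.0000
Σcross = 767.7500 → A = |Σcross|/2 = 383.8750 mm²
Σ(r_i+r_j)·cross = 24964.0000 → first moment M = |Σ|/6 = 4160.6667
R_c = M/A = 4160.6667/383.8750 = 10.8386 mm
θ = 260° = 4.537856 rad
V = θ·R_c·A = 4.537856·10.8386·383.8750 = 18880.506 mm³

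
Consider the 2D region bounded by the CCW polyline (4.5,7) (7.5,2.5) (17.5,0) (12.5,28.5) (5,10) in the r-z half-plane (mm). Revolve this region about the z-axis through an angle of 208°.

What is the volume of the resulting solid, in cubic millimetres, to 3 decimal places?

Profile (r,z), 5 vertices: (4.5,7) (7.5,2.5) (17.5,0) (12.5,28.5) (5,10)
edge 0: (4.5,7)→(7.5,2.5)  cross = 4.5·2.5 − 7.5·7 = -41.2500; (r_i+r_j)·cross = 12·-41.2500 = -495.0000
edge 1: (7.5,2.5)→(17.5,0)  cross = 7.5·0 − 17.5·2.5 = -43.7500; (r_i+r_j)·cross = 25·-43.7500 = -1093.7500
edge 2: (17.5,0)→(12.5,28.5)  cross = 17.5·28.5 − 12.5·0 = 498.7500; (r_i+r_j)·cross = 30·498.7500 = 14962.5000
edge 3: (12.5,28.5)→(5,10)  cross = 12.5·10 − 5·28.5 = -17.5000; (r_i+r_j)·cross = 17.5·-17.5000 = -306.2500
edge 4: (5,10)→(4.5,7)  cross = 5·7 − 4.5·10 = -10.0000; (r_i+r_j)·cross = 9.5·-10.0000 = -95.0000
Σcross = 386.2500 → A = |Σcross|/2 = 193.1250 mm²
Σ(r_i+r_j)·cross = 12972.5000 → first moment M = |Σ|/6 = 2162.0833
R_c = M/A = 2162.0833/193.1250 = 11.1953 mm
θ = 208° = 3.630285 rad
V = θ·R_c·A = 3.630285·11.1953·193.1250 = 7848.978 mm³

Volume = 7848.978 mm³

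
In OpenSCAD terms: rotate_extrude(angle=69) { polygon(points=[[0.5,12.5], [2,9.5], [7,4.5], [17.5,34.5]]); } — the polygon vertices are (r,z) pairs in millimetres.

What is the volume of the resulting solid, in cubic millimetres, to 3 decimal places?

Volume = 1414.273 mm³

Profile (r,z), 4 vertices: (0.5,12.5) (2,9.5) (7,4.5) (17.5,34.5)
edge 0: (0.5,12.5)→(2,9.5)  cross = 0.5·9.5 − 2·12.5 = -20.2500; (r_i+r_j)·cross = 2.5·-20.2500 = -50.6250
edge 1: (2,9.5)→(7,4.5)  cross = 2·4.5 − 7·9.5 = -57.5000; (r_i+r_j)·cross = 9·-57.5000 = -517.5000
edge 2: (7,4.5)→(17.5,34.5)  cross = 7·34.5 − 17.5·4.5 = 162.7500; (r_i+r_j)·cross = 24.5·162.7500 = 3987.3750
edge 3: (17.5,34.5)→(0.5,12.5)  cross = 17.5·12.5 − 0.5·34.5 = 201.5000; (r_i+r_j)·cross = 18·201.5000 = 3627.0000
Σcross = 286.5000 → A = |Σcross|/2 = 143.2500 mm²
Σ(r_i+r_j)·cross = 7046.2500 → first moment M = |Σ|/6 = 1174.3750
R_c = M/A = 1174.3750/143.2500 = 8.1981 mm
θ = 69° = 1.204277 rad
V = θ·R_c·A = 1.204277·8.1981·143.2500 = 1414.273 mm³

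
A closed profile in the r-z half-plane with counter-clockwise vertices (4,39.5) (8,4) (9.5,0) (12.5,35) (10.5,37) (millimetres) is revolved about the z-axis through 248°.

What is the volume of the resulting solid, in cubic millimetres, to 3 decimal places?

Profile (r,z), 5 vertices: (4,39.5) (8,4) (9.5,0) (12.5,35) (10.5,37)
edge 0: (4,39.5)→(8,4)  cross = 4·4 − 8·39.5 = -300.0000; (r_i+r_j)·cross = 12·-300.0000 = -3600.0000
edge 1: (8,4)→(9.5,0)  cross = 8·0 − 9.5·4 = -38.0000; (r_i+r_j)·cross = 17.5·-38.0000 = -665.0000
edge 2: (9.5,0)→(12.5,35)  cross = 9.5·35 − 12.5·0 = 332.5000; (r_i+r_j)·cross = 22·332.5000 = 7315.0000
edge 3: (12.5,35)→(10.5,37)  cross = 12.5·37 − 10.5·35 = 95.0000; (r_i+r_j)·cross = 23·95.0000 = 2185.0000
edge 4: (10.5,37)→(4,39.5)  cross = 10.5·39.5 − 4·37 = 266.7500; (r_i+r_j)·cross = 14.5·266.7500 = 3867.8750
Σcross = 356.2500 → A = |Σcross|/2 = 178.1250 mm²
Σ(r_i+r_j)·cross = 9102.8750 → first moment M = |Σ|/6 = 1517.1458
R_c = M/A = 1517.1458/178.1250 = 8.5173 mm
θ = 248° = 4.328417 rad
V = θ·R_c·A = 4.328417·8.5173·178.1250 = 6566.839 mm³

Volume = 6566.839 mm³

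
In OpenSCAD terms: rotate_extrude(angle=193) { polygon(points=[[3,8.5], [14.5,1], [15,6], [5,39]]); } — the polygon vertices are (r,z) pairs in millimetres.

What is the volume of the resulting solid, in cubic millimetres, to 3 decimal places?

Volume = 5908.113 mm³

Profile (r,z), 4 vertices: (3,8.5) (14.5,1) (15,6) (5,39)
edge 0: (3,8.5)→(14.5,1)  cross = 3·1 − 14.5·8.5 = -120.2500; (r_i+r_j)·cross = 17.5·-120.2500 = -2104.3750
edge 1: (14.5,1)→(15,6)  cross = 14.5·6 − 15·1 = 72.0000; (r_i+r_j)·cross = 29.5·72.0000 = 2124.0000
edge 2: (15,6)→(5,39)  cross = 15·39 − 5·6 = 555.0000; (r_i+r_j)·cross = 20·555.0000 = 11100.0000
edge 3: (5,39)→(3,8.5)  cross = 5·8.5 − 3·39 = -74.5000; (r_i+r_j)·cross = 8·-74.5000 = -596.0000
Σcross = 432.2500 → A = |Σcross|/2 = 216.1250 mm²
Σ(r_i+r_j)·cross = 10523.6250 → first moment M = |Σ|/6 = 1753.9375
R_c = M/A = 1753.9375/216.1250 = 8.1154 mm
θ = 193° = 3.368485 rad
V = θ·R_c·A = 3.368485·8.1154·216.1250 = 5908.113 mm³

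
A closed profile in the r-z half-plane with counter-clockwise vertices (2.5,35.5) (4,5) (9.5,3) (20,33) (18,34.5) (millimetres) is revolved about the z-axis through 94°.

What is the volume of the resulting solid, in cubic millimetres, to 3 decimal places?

Volume = 5779.491 mm³

Profile (r,z), 5 vertices: (2.5,35.5) (4,5) (9.5,3) (20,33) (18,34.5)
edge 0: (2.5,35.5)→(4,5)  cross = 2.5·5 − 4·35.5 = -129.5000; (r_i+r_j)·cross = 6.5·-129.5000 = -841.7500
edge 1: (4,5)→(9.5,3)  cross = 4·3 − 9.5·5 = -35.5000; (r_i+r_j)·cross = 13.5·-35.5000 = -479.2500
edge 2: (9.5,3)→(20,33)  cross = 9.5·33 − 20·3 = 253.5000; (r_i+r_j)·cross = 29.5·253.5000 = 7478.2500
edge 3: (20,33)→(18,34.5)  cross = 20·34.5 − 18·33 = 96.0000; (r_i+r_j)·cross = 38·96.0000 = 3648.0000
edge 4: (18,34.5)→(2.5,35.5)  cross = 18·35.5 − 2.5·34.5 = 552.7500; (r_i+r_j)·cross = 20.5·552.7500 = 11331.3750
Σcross = 737.2500 → A = |Σcross|/2 = 368.6250 mm²
Σ(r_i+r_j)·cross = 21136.6250 → first moment M = |Σ|/6 = 3522.7708
R_c = M/A = 3522.7708/368.6250 = 9.5565 mm
θ = 94° = 1.640609 rad
V = θ·R_c·A = 1.640609·9.5565·368.6250 = 5779.491 mm³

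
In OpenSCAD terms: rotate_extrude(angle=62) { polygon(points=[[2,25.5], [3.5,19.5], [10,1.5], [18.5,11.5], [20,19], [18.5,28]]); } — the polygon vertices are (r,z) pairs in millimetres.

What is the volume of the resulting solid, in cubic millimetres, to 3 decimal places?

Volume = 3765.091 mm³

Profile (r,z), 6 vertices: (2,25.5) (3.5,19.5) (10,1.5) (18.5,11.5) (20,19) (18.5,28)
edge 0: (2,25.5)→(3.5,19.5)  cross = 2·19.5 − 3.5·25.5 = -50.2500; (r_i+r_j)·cross = 5.5·-50.2500 = -276.3750
edge 1: (3.5,19.5)→(10,1.5)  cross = 3.5·1.5 − 10·19.5 = -189.7500; (r_i+r_j)·cross = 13.5·-189.7500 = -2561.6250
edge 2: (10,1.5)→(18.5,11.5)  cross = 10·11.5 − 18.5·1.5 = 87.2500; (r_i+r_j)·cross = 28.5·87.2500 = 2486.6250
edge 3: (18.5,11.5)→(20,19)  cross = 18.5·19 − 20·11.5 = 121.5000; (r_i+r_j)·cross = 38.5·121.5000 = 4677.7500
edge 4: (20,19)→(18.5,28)  cross = 20·28 − 18.5·19 = 208.5000; (r_i+r_j)·cross = 38.5·208.5000 = 8027.2500
edge 5: (18.5,28)→(2,25.5)  cross = 18.5·25.5 − 2·28 = 415.7500; (r_i+r_j)·cross = 20.5·415.7500 = 8522.8750
Σcross = 593.0000 → A = |Σcross|/2 = 296.5000 mm²
Σ(r_i+r_j)·cross = 20876.5000 → first moment M = |Σ|/6 = 3479.4167
R_c = M/A = 3479.4167/296.5000 = 11.7350 mm
θ = 62° = 1.082104 rad
V = θ·R_c·A = 1.082104·11.7350·296.5000 = 3765.091 mm³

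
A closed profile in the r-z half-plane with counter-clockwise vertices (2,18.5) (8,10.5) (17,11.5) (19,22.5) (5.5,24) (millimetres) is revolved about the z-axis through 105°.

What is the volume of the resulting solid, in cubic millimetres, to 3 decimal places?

Profile (r,z), 5 vertices: (2,18.5) (8,10.5) (17,11.5) (19,22.5) (5.5,24)
edge 0: (2,18.5)→(8,10.5)  cross = 2·10.5 − 8·18.5 = -127.0000; (r_i+r_j)·cross = 10·-127.0000 = -1270.0000
edge 1: (8,10.5)→(17,11.5)  cross = 8·11.5 − 17·10.5 = -86.5000; (r_i+r_j)·cross = 25·-86.5000 = -2162.5000
edge 2: (17,11.5)→(19,22.5)  cross = 17·22.5 − 19·11.5 = 164.0000; (r_i+r_j)·cross = 36·164.0000 = 5904.0000
edge 3: (19,22.5)→(5.5,24)  cross = 19·24 − 5.5·22.5 = 332.2500; (r_i+r_j)·cross = 24.5·332.2500 = 8140.1250
edge 4: (5.5,24)→(2,18.5)  cross = 5.5·18.5 − 2·24 = 53.7500; (r_i+r_j)·cross = 7.5·53.7500 = 403.1250
Σcross = 336.5000 → A = |Σcross|/2 = 168.2500 mm²
Σ(r_i+r_j)·cross = 11014.7500 → first moment M = |Σ|/6 = 1835.7917
R_c = M/A = 1835.7917/168.2500 = 10.9111 mm
θ = 105° = 1.832596 rad
V = θ·R_c·A = 1.832596·10.9111·168.2500 = 3364.264 mm³

Volume = 3364.264 mm³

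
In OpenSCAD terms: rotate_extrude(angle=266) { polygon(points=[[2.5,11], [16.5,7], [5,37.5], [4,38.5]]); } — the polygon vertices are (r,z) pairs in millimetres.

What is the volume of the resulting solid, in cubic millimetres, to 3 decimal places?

Volume = 7333.335 mm³

Profile (r,z), 4 vertices: (2.5,11) (16.5,7) (5,37.5) (4,38.5)
edge 0: (2.5,11)→(16.5,7)  cross = 2.5·7 − 16.5·11 = -164.0000; (r_i+r_j)·cross = 19·-164.0000 = -3116.0000
edge 1: (16.5,7)→(5,37.5)  cross = 16.5·37.5 − 5·7 = 583.7500; (r_i+r_j)·cross = 21.5·583.7500 = 12550.6250
edge 2: (5,37.5)→(4,38.5)  cross = 5·38.5 − 4·37.5 = 42.5000; (r_i+r_j)·cross = 9·42.5000 = 382.5000
edge 3: (4,38.5)→(2.5,11)  cross = 4·11 − 2.5·38.5 = -52.2500; (r_i+r_j)·cross = 6.5·-52.2500 = -339.6250
Σcross = 410.0000 → A = |Σcross|/2 = 205.0000 mm²
Σ(r_i+r_j)·cross = 9477.5000 → first moment M = |Σ|/6 = 1579.5833
R_c = M/A = 1579.5833/205.0000 = 7.7053 mm
θ = 266° = 4.642576 rad
V = θ·R_c·A = 4.642576·7.7053·205.0000 = 7333.335 mm³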